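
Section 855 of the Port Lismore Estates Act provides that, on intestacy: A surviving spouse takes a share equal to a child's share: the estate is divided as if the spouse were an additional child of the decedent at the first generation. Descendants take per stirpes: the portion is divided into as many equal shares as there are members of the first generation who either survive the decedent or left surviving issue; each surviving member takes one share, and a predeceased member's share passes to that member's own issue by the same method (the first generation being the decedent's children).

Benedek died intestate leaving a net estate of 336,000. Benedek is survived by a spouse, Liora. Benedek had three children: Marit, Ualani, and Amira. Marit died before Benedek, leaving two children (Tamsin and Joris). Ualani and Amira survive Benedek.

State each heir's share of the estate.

The spouse counts as an additional share at the children's level, so there are 4 primary shares of 84,000. Liora takes one such share (84,000).
The children's combined portion (252,000) is divided into 3 shares of 84,000: Ualani and Amira each take 84,000; Marit's 84,000 share passes to Marit's issue.
Marit's share (84,000) is divided into 2 shares of 42,000: Tamsin and Joris each take 42,000.

Liora: 84,000; Tamsin: 42,000; Joris: 42,000; Ualani: 84,000; Amira: 84,000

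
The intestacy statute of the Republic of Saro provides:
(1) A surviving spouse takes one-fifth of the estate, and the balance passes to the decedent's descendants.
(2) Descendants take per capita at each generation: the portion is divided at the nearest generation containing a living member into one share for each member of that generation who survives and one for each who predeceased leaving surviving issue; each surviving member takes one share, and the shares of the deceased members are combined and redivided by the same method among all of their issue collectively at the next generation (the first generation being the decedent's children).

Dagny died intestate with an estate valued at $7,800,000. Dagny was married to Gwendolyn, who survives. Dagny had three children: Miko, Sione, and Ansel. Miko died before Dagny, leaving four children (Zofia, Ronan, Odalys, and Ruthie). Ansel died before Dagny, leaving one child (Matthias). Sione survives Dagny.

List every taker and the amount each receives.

Gwendolyn: $1,560,000; Zofia: $832,000; Ronan: $832,000; Odalys: $832,000; Ruthie: $832,000; Sione: $2,080,000; Matthias: $832,000

Gwendolyn takes one-fifth of $7,800,000 = $1,560,000. The remaining $6,240,000 passes to the descendants.
The descendants' portion ($6,240,000) is divided at the children's generation into 3 shares of $2,080,000. Sione takes $2,080,000. The 2 shares of the deceased (Miko and Ansel) are combined into a pool of $4,160,000.
That pool ($4,160,000) is divided at the grandchildren's generation equally among Zofia, Ronan, Odalys, Ruthie, and Matthias: $832,000 each.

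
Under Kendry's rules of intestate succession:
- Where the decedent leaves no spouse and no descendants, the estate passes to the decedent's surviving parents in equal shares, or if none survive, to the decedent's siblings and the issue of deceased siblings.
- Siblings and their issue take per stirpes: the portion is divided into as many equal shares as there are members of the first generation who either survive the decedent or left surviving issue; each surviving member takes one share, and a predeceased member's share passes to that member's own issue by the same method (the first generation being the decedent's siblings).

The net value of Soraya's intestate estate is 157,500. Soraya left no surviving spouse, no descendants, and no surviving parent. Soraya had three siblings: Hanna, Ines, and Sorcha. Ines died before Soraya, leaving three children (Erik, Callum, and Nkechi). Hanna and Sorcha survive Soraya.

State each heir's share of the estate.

Hanna: 52,500; Erik: 17,500; Callum: 17,500; Nkechi: 17,500; Sorcha: 52,500

The entire 157,500 passes to the siblings and their issue.
That amount (157,500) is divided into 3 shares of 52,500: Hanna and Sorcha each take 52,500; Ines's 52,500 share passes to Ines's issue.
Ines's share (52,500) is divided into 3 shares of 17,500: Erik, Callum, and Nkechi each take 17,500.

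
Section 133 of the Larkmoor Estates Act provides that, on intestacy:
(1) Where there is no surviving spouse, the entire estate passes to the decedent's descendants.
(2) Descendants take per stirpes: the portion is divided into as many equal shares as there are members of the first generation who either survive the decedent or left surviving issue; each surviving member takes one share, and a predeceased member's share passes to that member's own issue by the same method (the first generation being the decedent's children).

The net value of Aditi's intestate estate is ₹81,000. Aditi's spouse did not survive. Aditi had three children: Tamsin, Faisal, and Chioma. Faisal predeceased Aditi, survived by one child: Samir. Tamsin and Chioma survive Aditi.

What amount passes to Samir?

The entire ₹81,000 passes to the descendants.
That amount (₹81,000) is divided into 3 shares of ₹27,000: Tamsin and Chioma each take ₹27,000; Faisal's ₹27,000 share passes to Faisal's issue.
Faisal's share (₹27,000) passes entirely to Samir.

Samir receives ₹27,000.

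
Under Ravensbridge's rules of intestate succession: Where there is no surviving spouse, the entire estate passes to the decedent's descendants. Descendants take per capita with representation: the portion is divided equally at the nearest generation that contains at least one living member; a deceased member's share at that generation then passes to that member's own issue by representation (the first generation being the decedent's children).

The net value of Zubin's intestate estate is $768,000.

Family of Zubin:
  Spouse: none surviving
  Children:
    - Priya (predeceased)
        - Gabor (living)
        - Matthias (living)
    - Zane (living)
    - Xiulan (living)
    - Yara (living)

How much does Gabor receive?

The entire $768,000 passes to the descendants.
That amount ($768,000) is divided into 4 shares of $192,000: Zane, Xiulan, and Yara each take $192,000; Priya's $192,000 share passes to Priya's issue.
Priya's share ($192,000) is divided into 2 shares of $96,000: Gabor and Matthias each take $96,000.

Gabor receives $96,000.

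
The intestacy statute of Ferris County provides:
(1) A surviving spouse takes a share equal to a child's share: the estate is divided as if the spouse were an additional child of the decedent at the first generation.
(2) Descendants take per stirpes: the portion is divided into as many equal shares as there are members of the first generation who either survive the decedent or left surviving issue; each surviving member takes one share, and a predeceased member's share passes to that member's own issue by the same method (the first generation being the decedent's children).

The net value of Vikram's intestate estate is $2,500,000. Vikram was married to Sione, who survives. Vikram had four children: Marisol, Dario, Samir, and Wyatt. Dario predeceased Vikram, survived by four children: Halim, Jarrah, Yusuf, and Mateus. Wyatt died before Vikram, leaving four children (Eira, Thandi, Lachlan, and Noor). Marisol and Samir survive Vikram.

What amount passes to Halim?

Halim receives $125,000.

The spouse counts as an additional share at the children's level, so there are 5 primary shares of $500,000. Sione takes one such share ($500,000).
The children's combined portion ($2,000,000) is divided into 4 shares of $500,000: Marisol and Samir each take $500,000; Dario's $500,000 share passes to Dario's issue; Wyatt's $500,000 share passes to Wyatt's issue.
Dario's share ($500,000) is divided into 4 shares of $125,000: Halim, Jarrah, Yusuf, and Mateus each take $125,000.
Wyatt's share ($500,000) is divided into 4 shares of $125,000: Eira, Thandi, Lachlan, and Noor each take $125,000.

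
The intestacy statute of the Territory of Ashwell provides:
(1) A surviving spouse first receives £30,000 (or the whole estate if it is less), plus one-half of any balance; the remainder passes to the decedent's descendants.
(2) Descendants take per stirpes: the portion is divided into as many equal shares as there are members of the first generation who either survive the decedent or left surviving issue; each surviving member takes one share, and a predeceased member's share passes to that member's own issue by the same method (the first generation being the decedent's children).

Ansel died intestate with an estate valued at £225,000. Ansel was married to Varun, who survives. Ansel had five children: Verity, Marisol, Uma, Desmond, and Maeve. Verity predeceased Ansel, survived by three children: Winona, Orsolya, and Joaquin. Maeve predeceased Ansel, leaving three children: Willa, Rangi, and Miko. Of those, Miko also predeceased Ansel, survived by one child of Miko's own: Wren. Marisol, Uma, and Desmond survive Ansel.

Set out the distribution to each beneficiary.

Varun: £127,500; Winona: £6,500; Orsolya: £6,500; Joaquin: £6,500; Marisol: £19,500; Uma: £19,500; Desmond: £19,500; Willa: £6,500; Rangi: £6,500; Wren: £6,500

Varun first takes £30,000, leaving a balance of £195,000. Varun then takes one-half of the balance (£97,500), for a total of £127,500. The remaining £97,500 passes to the descendants.
The descendants' portion (£97,500) is divided into 5 shares of £19,500: Marisol, Uma, and Desmond each take £19,500; Verity's £19,500 share passes to Verity's issue; Maeve's £19,500 share passes to Maeve's issue.
Verity's share (£19,500) is divided into 3 shares of £6,500: Winona, Orsolya, and Joaquin each take £6,500.
Maeve's share (£19,500) is divided into 3 shares of £6,500: Willa and Rangi each take £6,500; Miko's £6,500 share passes to Miko's issue.
Miko's share (£6,500) passes entirely to Wren.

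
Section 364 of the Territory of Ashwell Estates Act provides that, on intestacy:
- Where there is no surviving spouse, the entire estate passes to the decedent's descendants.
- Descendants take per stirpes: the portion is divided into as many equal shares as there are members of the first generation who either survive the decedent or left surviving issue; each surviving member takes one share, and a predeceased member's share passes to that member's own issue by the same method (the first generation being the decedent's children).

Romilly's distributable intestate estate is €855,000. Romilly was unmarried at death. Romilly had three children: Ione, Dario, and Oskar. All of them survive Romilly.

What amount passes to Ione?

The entire €855,000 passes to the descendants.
That amount (€855,000) is divided into 3 shares of €285,000: Ione, Dario, and Oskar each take €285,000.

Ione receives €285,000.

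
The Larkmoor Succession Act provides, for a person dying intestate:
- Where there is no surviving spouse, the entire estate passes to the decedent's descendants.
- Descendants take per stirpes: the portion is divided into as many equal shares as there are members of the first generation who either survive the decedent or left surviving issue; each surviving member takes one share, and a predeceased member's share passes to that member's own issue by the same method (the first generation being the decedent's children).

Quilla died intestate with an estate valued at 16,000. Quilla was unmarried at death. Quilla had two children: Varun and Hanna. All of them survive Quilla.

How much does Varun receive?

Varun receives 8,000.

The entire 16,000 passes to the descendants.
That amount (16,000) is divided into 2 shares of 8,000: Varun and Hanna each take 8,000.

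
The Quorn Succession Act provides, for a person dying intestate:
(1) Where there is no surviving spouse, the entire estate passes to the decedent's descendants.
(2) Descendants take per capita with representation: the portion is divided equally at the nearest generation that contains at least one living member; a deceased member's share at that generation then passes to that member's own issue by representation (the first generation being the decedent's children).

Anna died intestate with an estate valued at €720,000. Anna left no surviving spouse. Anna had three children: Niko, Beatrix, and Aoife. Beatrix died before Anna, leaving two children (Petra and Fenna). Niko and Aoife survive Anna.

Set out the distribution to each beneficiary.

Niko: €240,000; Petra: €120,000; Fenna: €120,000; Aoife: €240,000

The entire €720,000 passes to the descendants.
That amount (€720,000) is divided into 3 shares of €240,000: Niko and Aoife each take €240,000; Beatrix's €240,000 share passes to Beatrix's issue.
Beatrix's share (€240,000) is divided into 2 shares of €120,000: Petra and Fenna each take €120,000.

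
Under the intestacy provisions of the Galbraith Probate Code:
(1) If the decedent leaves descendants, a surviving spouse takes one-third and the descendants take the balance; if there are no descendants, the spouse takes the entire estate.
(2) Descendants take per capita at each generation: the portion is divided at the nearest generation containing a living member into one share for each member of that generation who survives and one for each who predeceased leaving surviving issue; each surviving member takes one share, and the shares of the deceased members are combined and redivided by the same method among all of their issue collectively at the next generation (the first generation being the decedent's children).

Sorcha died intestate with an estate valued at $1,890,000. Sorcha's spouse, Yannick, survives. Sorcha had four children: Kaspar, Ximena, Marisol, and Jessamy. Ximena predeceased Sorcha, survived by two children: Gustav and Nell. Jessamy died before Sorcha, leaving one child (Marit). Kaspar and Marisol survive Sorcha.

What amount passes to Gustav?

Gustav receives $210,000.

Yannick takes one-third of $1,890,000 = $630,000. The remaining $1,260,000 passes to the descendants.
The descendants' portion ($1,260,000) is divided at the children's generation into 4 shares of $315,000. Kaspar and Marisol each take $315,000. The 2 shares of the deceased (Ximena and Jessamy) are combined into a pool of $630,000.
That pool ($630,000) is divided at the grandchildren's generation equally among Gustav, Nell, and Marit: $210,000 each.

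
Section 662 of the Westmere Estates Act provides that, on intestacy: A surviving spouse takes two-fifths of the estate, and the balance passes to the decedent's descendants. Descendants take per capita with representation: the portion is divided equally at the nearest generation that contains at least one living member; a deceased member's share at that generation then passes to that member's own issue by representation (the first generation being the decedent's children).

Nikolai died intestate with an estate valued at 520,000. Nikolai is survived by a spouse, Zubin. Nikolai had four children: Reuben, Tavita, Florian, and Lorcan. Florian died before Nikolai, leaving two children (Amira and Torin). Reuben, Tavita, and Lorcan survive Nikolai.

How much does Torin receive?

Zubin takes two-fifths of 520,000 = 208,000. The remaining 312,000 passes to the descendants.
The descendants' portion (312,000) is divided into 4 shares of 78,000: Reuben, Tavita, and Lorcan each take 78,000; Florian's 78,000 share passes to Florian's issue.
Florian's share (78,000) is divided into 2 shares of 39,000: Amira and Torin each take 39,000.

Torin receives 39,000.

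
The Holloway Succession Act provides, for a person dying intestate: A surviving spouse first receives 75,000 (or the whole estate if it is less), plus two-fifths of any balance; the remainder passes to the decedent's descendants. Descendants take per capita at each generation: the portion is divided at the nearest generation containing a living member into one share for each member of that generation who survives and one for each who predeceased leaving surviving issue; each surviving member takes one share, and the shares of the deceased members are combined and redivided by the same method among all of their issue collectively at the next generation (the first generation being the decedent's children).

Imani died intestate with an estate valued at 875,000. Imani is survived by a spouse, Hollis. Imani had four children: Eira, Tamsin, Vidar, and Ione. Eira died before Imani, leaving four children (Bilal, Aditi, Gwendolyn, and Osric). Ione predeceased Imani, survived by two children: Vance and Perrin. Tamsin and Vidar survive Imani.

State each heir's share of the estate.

Hollis first takes 75,000, leaving a balance of 800,000. Hollis then takes two-fifths of the balance (320,000), for a total of 395,000. The remaining 480,000 passes to the descendants.
The descendants' portion (480,000) is divided at the children's generation into 4 shares of 120,000. Tamsin and Vidar each take 120,000. The 2 shares of the deceased (Eira and Ione) are combined into a pool of 240,000.
That pool (240,000) is divided at the grandchildren's generation equally among Bilal, Aditi, Gwendolyn, Osric, Vance, and Perrin: 40,000 each.

Hollis: 395,000; Bilal: 40,000; Aditi: 40,000; Gwendolyn: 40,000; Osric: 40,000; Tamsin: 120,000; Vidar: 120,000; Vance: 40,000; Perrin: 40,000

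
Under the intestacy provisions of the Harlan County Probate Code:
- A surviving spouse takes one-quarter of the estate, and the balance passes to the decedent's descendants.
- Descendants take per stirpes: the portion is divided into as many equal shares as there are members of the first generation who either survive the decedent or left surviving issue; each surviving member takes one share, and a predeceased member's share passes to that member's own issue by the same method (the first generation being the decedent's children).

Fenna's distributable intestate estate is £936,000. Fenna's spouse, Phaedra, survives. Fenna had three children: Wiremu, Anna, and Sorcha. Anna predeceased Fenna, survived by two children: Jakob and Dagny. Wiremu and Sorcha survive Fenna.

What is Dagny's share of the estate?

Phaedra takes one-quarter of £936,000 = £234,000. The remaining £702,000 passes to the descendants.
The descendants' portion (£702,000) is divided into 3 shares of £234,000: Wiremu and Sorcha each take £234,000; Anna's £234,000 share passes to Anna's issue.
Anna's share (£234,000) is divided into 2 shares of £117,000: Jakob and Dagny each take £117,000.

Dagny receives £117,000.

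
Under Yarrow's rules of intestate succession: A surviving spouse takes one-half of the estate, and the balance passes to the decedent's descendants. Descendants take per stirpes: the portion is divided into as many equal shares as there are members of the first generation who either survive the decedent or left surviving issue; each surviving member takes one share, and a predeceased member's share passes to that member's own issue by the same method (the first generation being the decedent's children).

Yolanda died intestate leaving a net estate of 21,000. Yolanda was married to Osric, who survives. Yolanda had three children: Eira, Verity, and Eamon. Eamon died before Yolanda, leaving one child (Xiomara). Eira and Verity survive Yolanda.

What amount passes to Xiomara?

Xiomara receives 3,500.

Osric takes one-half of 21,000 = 10,500. The remaining 10,500 passes to the descendants.
The descendants' portion (10,500) is divided into 3 shares of 3,500: Eira and Verity each take 3,500; Eamon's 3,500 share passes to Eamon's issue.
Eamon's share (3,500) passes entirely to Xiomara.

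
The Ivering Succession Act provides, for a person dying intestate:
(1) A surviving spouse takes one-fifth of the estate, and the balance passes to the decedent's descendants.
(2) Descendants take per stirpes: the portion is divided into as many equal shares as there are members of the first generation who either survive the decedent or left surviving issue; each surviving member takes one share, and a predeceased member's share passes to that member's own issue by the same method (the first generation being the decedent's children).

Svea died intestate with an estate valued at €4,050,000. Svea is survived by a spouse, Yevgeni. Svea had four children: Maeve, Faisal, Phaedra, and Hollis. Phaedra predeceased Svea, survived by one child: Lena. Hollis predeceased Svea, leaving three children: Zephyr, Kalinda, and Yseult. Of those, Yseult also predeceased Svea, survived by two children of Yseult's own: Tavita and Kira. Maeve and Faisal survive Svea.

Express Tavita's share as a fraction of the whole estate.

Yevgeni takes one-fifth of €4,050,000 = €810,000. The remaining €3,240,000 passes to the descendants.
The descendants' portion (€3,240,000) is divided into 4 shares of €810,000: Maeve and Faisal each take €810,000; Phaedra's €810,000 share passes to Phaedra's issue; Hollis's €810,000 share passes to Hollis's issue.
Phaedra's share (€810,000) passes entirely to Lena.
Hollis's share (€810,000) is divided into 3 shares of €270,000: Zephyr and Kalinda each take €270,000; Yseult's €270,000 share passes to Yseult's issue.
Yseult's share (€270,000) is divided into 2 shares of €135,000: Tavita and Kira each take €135,000.

Tavita receives 1/30 of the estate.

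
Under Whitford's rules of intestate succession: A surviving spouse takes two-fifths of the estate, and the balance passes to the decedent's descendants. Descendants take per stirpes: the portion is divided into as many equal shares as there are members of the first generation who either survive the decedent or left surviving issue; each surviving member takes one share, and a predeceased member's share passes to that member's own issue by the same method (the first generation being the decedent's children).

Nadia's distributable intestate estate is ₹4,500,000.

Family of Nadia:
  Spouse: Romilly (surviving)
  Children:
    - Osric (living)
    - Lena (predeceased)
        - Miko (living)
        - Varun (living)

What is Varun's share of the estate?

Romilly takes two-fifths of ₹4,500,000 = ₹1,800,000. The remaining ₹2,700,000 passes to the descendants.
The descendants' portion (₹2,700,000) is divided into 2 shares of ₹1,350,000: Osric takes ₹1,350,000; Lena's ₹1,350,000 share passes to Lena's issue.
Lena's share (₹1,350,000) is divided into 2 shares of ₹675,000: Miko and Varun each take ₹675,000.

Varun receives ₹675,000.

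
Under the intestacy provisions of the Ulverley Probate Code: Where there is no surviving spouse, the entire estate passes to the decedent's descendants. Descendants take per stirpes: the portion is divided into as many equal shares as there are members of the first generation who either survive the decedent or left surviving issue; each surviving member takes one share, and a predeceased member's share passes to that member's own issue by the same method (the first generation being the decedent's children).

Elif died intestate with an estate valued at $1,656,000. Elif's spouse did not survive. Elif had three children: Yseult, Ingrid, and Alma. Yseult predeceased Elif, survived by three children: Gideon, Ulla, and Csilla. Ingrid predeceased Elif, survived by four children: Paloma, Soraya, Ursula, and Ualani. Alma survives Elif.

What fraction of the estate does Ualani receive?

The entire $1,656,000 passes to the descendants.
That amount ($1,656,000) is divided into 3 shares of $552,000: Alma takes $552,000; Yseult's $552,000 share passes to Yseult's issue; Ingrid's $552,000 share passes to Ingrid's issue.
Yseult's share ($552,000) is divided into 3 shares of $184,000: Gideon, Ulla, and Csilla each take $184,000.
Ingrid's share ($552,000) is divided into 4 shares of $138,000: Paloma, Soraya, Ursula, and Ualani each take $138,000.

Ualani receives 1/12 of the estate.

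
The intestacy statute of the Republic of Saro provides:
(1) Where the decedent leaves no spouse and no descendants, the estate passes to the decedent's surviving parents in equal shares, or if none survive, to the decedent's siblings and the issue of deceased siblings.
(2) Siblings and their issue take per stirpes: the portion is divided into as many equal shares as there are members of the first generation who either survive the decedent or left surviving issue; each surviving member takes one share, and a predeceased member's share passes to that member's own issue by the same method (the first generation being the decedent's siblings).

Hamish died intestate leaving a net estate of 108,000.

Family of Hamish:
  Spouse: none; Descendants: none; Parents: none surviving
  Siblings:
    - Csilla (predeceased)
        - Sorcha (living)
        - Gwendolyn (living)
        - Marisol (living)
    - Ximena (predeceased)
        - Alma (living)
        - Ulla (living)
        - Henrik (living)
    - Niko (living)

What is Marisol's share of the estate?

Marisol receives 12,000.

The entire 108,000 passes to the siblings and their issue.
That amount (108,000) is divided into 3 shares of 36,000: Niko takes 36,000; Csilla's 36,000 share passes to Csilla's issue; Ximena's 36,000 share passes to Ximena's issue.
Csilla's share (36,000) is divided into 3 shares of 12,000: Sorcha, Gwendolyn, and Marisol each take 12,000.
Ximena's share (36,000) is divided into 3 shares of 12,000: Alma, Ulla, and Henrik each take 12,000.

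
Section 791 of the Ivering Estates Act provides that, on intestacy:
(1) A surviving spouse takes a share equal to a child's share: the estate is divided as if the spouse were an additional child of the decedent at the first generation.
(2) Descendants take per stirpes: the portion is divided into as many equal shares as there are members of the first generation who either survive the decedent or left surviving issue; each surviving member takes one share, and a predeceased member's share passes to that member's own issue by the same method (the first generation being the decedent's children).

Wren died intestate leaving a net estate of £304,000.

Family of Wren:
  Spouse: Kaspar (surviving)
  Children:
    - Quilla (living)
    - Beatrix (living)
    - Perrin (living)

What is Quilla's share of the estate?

The spouse counts as an additional share at the children's level, so there are 4 primary shares of £76,000. Kaspar takes one such share (£76,000).
The children's combined portion (£228,000) is divided into 3 shares of £76,000: Quilla, Beatrix, and Perrin each take £76,000.

Quilla receives £76,000.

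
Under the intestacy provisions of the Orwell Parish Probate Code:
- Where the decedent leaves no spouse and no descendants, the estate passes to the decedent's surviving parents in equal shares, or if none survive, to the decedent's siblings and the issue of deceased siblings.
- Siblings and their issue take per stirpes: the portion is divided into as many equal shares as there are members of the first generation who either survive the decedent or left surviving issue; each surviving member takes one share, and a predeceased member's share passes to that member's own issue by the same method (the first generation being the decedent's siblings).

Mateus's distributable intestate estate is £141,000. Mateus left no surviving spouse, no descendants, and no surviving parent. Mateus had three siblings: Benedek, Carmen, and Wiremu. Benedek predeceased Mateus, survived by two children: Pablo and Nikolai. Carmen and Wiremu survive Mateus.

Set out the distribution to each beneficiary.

Pablo: £23,500; Nikolai: £23,500; Carmen: £47,000; Wiremu: £47,000

The entire £141,000 passes to the siblings and their issue.
That amount (£141,000) is divided into 3 shares of £47,000: Carmen and Wiremu each take £47,000; Benedek's £47,000 share passes to Benedek's issue.
Benedek's share (£47,000) is divided into 2 shares of £23,500: Pablo and Nikolai each take £23,500.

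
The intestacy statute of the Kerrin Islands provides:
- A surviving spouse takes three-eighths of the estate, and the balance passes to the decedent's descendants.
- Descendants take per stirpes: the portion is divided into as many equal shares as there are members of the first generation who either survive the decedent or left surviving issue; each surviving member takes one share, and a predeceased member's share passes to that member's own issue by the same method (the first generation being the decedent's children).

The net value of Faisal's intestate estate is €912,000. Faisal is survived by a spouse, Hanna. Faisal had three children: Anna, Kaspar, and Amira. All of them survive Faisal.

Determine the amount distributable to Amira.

Hanna takes three-eighths of €912,000 = €342,000. The remaining €570,000 passes to the descendants.
The descendants' portion (€570,000) is divided into 3 shares of €190,000: Anna, Kaspar, and Amira each take €190,000.

Amira receives €190,000.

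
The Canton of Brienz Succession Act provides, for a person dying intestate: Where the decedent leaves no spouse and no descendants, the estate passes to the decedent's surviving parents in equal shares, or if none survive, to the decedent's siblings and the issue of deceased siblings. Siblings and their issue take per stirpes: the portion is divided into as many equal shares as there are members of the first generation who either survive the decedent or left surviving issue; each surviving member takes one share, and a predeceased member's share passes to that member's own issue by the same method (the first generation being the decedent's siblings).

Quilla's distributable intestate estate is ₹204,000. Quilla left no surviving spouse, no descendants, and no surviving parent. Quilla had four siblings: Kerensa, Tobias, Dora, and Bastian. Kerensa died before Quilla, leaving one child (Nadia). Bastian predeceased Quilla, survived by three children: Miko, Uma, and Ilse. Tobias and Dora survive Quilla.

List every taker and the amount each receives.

The entire ₹204,000 passes to the siblings and their issue.
That amount (₹204,000) is divided into 4 shares of ₹51,000: Tobias and Dora each take ₹51,000; Kerensa's ₹51,000 share passes to Kerensa's issue; Bastian's ₹51,000 share passes to Bastian's issue.
Kerensa's share (₹51,000) passes entirely to Nadia.
Bastian's share (₹51,000) is divided into 3 shares of ₹17,000: Miko, Uma, and Ilse each take ₹17,000.

Nadia: ₹51,000; Tobias: ₹51,000; Dora: ₹51,000; Miko: ₹17,000; Uma: ₹17,000; Ilse: ₹17,000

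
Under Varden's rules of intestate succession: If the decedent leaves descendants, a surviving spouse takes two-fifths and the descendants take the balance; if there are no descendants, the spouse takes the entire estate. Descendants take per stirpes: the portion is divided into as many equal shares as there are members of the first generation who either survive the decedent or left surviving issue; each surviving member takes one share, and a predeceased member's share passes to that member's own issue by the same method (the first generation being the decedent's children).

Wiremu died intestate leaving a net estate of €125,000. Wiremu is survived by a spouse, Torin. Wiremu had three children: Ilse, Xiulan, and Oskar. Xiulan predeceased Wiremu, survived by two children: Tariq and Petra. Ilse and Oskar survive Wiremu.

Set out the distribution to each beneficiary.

Torin: €50,000; Ilse: €25,000; Tariq: €12,500; Petra: €12,500; Oskar: €25,000

Torin takes two-fifths of €125,000 = €50,000. The remaining €75,000 passes to the descendants.
The descendants' portion (€75,000) is divided into 3 shares of €25,000: Ilse and Oskar each take €25,000; Xiulan's €25,000 share passes to Xiulan's issue.
Xiulan's share (€25,000) is divided into 2 shares of €12,500: Tariq and Petra each take €12,500.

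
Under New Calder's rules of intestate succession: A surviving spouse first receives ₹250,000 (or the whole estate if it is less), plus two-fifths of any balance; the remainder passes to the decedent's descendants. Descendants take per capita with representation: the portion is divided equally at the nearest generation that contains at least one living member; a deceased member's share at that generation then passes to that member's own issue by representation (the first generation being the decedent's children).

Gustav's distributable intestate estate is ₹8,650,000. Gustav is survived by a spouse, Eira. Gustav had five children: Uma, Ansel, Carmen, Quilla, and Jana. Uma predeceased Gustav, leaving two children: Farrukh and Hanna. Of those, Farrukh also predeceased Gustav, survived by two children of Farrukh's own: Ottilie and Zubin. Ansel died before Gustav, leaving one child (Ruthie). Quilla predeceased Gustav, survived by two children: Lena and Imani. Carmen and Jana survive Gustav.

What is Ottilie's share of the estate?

Eira first takes ₹250,000, leaving a balance of ₹8,400,000. Eira then takes two-fifths of the balance (₹3,360,000), for a total of ₹3,610,000. The remaining ₹5,040,000 passes to the descendants.
The descendants' portion (₹5,040,000) is divided into 5 shares of ₹1,008,000: Carmen and Jana each take ₹1,008,000; Uma's ₹1,008,000 share passes to Uma's issue; Ansel's ₹1,008,000 share passes to Ansel's issue; Quilla's ₹1,008,000 share passes to Quilla's issue.
Uma's share (₹1,008,000) is divided into 2 shares of ₹504,000: Hanna takes ₹504,000; Farrukh's ₹504,000 share passes to Farrukh's issue.
Farrukh's share (₹504,000) is divided into 2 shares of ₹252,000: Ottilie and Zubin each take ₹252,000.
Ansel's share (₹1,008,000) passes entirely to Ruthie.
Quilla's share (₹1,008,000) is divided into 2 shares of ₹504,000: Lena and Imani each take ₹504,000.

Ottilie receives ₹252,000.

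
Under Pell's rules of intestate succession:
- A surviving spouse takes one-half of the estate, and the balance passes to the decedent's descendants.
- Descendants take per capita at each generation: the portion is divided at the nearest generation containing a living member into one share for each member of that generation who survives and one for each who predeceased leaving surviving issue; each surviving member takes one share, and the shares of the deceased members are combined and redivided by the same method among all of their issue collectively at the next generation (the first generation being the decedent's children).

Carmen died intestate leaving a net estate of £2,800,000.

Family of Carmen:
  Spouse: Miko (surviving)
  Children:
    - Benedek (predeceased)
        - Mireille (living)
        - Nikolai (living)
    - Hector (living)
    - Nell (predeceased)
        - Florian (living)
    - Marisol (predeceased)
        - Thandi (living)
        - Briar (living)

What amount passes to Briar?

Briar receives £210,000.

Miko takes one-half of £2,800,000 = £1,400,000. The remaining £1,400,000 passes to the descendants.
The descendants' portion (£1,400,000) is divided at the children's generation into 4 shares of £350,000. Hector takes £350,000. The 3 shares of the deceased (Benedek, Nell, and Marisol) are combined into a pool of £1,050,000.
That pool (£1,050,000) is divided at the grandchildren's generation equally among Mireille, Nikolai, Florian, Thandi, and Briar: £210,000 each.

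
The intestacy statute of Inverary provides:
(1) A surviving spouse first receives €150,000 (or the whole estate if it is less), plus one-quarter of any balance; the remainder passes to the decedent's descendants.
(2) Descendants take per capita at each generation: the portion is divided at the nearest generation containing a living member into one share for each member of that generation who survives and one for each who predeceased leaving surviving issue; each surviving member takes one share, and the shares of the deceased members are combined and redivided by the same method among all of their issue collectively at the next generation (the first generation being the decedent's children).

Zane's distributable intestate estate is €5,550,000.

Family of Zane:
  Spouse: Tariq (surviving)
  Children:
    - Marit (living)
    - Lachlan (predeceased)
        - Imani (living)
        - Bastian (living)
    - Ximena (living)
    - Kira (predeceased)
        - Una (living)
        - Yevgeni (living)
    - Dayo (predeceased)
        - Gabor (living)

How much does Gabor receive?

Tariq first takes €150,000, leaving a balance of €5,400,000. Tariq then takes one-quarter of the balance (€1,350,000), for a total of €1,500,000. The remaining €4,050,000 passes to the descendants.
The descendants' portion (€4,050,000) is divided at the children's generation into 5 shares of €810,000. Marit and Ximena each take €810,000. The 3 shares of the deceased (Lachlan, Kira, and Dayo) are combined into a pool of €2,430,000.
That pool (€2,430,000) is divided at the grandchildren's generation equally among Imani, Bastian, Una, Yevgeni, and Gabor: €486,000 each.

Gabor receives €486,000.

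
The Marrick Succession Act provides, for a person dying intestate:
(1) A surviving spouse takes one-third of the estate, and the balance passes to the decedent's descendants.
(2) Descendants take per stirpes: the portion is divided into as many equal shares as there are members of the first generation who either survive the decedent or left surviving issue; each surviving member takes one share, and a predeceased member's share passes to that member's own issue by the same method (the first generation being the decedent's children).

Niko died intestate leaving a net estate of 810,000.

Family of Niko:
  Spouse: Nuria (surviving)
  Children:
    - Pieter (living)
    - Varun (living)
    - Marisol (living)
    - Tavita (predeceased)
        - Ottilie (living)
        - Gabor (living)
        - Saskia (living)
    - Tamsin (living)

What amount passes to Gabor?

Nuria takes one-third of 810,000 = 270,000. The remaining 540,000 passes to the descendants.
The descendants' portion (540,000) is divided into 5 shares of 108,000: Pieter, Varun, Marisol, and Tamsin each take 108,000; Tavita's 108,000 share passes to Tavita's issue.
Tavita's share (108,000) is divided into 3 shares of 36,000: Ottilie, Gabor, and Saskia each take 36,000.

Gabor receives 36,000.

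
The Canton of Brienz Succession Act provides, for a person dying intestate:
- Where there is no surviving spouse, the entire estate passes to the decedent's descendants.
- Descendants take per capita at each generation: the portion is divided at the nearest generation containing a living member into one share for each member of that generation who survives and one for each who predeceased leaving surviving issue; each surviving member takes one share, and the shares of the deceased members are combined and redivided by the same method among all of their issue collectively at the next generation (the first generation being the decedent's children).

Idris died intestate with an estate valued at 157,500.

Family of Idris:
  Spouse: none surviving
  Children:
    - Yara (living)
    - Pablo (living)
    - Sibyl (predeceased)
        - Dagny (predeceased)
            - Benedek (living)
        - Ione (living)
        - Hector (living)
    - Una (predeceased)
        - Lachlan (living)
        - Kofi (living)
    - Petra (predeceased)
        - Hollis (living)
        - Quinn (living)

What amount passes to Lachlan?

The entire 157,500 passes to the descendants.
That amount (157,500) is divided at the children's generation into 5 shares of 31,500. Yara and Pablo each take 31,500. The 3 shares of the deceased (Sibyl, Una, and Petra) are combined into a pool of 94,500.
That pool (94,500) is divided at the grandchildren's generation into 7 shares of 13,500. Ione, Hector, Lachlan, Kofi, Hollis, and Quinn each take 13,500. The remaining share for the deceased Dagny (13,500) is carried to the next generation.
That pool (13,500) passes entirely to Benedek, the sole taker at the great-grandchildren's generation.

Lachlan receives 13,500.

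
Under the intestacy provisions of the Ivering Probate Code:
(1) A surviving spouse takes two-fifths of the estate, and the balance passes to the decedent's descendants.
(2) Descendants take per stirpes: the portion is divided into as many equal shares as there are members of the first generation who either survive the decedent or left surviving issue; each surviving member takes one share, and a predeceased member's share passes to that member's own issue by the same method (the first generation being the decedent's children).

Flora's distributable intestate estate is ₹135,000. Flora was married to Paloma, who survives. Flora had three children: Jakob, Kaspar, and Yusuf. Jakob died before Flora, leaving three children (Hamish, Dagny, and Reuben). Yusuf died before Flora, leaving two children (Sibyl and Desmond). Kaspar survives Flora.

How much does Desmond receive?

Desmond receives ₹13,500.

Paloma takes two-fifths of ₹135,000 = ₹54,000. The remaining ₹81,000 passes to the descendants.
The descendants' portion (₹81,000) is divided into 3 shares of ₹27,000: Kaspar takes ₹27,000; Jakob's ₹27,000 share passes to Jakob's issue; Yusuf's ₹27,000 share passes to Yusuf's issue.
Jakob's share (₹27,000) is divided into 3 shares of ₹9,000: Hamish, Dagny, and Reuben each take ₹9,000.
Yusuf's share (₹27,000) is divided into 2 shares of ₹13,500: Sibyl and Desmond each take ₹13,500.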